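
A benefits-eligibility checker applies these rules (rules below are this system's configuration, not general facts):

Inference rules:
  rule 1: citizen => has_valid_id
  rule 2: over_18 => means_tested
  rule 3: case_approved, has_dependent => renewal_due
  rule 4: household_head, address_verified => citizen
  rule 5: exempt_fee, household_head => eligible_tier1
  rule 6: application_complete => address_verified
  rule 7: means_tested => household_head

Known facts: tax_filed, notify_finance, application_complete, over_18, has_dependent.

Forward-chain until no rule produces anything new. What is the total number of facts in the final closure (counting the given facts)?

10

Round 1 — rule 2, rule 6, derive means_tested, address_verified.
Round 2 — rule 7, derive household_head.
Round 3 — rule 4, derive citizen.
Round 4 — rule 1, derive has_valid_id.
Closure: {address_verified, application_complete, citizen, has_dependent, has_valid_id, household_head, means_tested, notify_finance, over_18, tax_filed} — 10 facts.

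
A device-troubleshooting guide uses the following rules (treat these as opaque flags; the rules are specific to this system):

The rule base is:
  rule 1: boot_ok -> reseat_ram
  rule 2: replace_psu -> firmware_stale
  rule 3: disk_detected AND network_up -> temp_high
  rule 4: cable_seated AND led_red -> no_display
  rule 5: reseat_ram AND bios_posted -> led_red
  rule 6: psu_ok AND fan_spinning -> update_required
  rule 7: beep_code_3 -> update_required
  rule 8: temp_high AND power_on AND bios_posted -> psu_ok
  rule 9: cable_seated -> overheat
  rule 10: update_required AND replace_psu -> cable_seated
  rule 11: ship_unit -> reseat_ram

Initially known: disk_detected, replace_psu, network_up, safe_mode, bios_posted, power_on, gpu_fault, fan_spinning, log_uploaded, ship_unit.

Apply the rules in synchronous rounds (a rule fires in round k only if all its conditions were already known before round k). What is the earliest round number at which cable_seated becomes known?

4

Round 1: rule 2 [replace_psu -> firmware_stale]; rule 3 [disk_detected AND network_up -> temp_high]; rule 11 [ship_unit -> reseat_ram]. New: firmware_stale, temp_high, reseat_ram.
Round 2: rule 5 [reseat_ram AND bios_posted -> led_red]; rule 8 [temp_high AND power_on AND bios_posted -> psu_ok]. New: led_red, psu_ok.
Round 3: rule 6 [psu_ok AND fan_spinning -> update_required]. New: update_required.
Round 4: rule 10 [update_required AND replace_psu -> cable_seated]. New: cable_seated.
cable_seated first appears in round 4.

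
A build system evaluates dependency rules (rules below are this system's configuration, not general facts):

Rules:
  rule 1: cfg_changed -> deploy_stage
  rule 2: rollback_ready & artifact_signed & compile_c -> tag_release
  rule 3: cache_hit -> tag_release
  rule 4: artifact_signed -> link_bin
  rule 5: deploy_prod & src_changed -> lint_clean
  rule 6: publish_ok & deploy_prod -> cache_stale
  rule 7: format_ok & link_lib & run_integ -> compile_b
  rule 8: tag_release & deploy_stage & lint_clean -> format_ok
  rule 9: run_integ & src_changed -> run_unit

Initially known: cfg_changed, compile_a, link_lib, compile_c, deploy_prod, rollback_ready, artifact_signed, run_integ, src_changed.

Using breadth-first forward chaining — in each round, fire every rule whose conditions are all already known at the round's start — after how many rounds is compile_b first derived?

3

Round 1 — rule 1, rule 2, rule 4, rule 5, rule 9, derive deploy_stage, tag_release, link_bin, lint_clean, run_unit.
Round 2 — rule 8, derive format_ok.
Round 3 — rule 7, derive compile_b.
compile_b first appears in round 3.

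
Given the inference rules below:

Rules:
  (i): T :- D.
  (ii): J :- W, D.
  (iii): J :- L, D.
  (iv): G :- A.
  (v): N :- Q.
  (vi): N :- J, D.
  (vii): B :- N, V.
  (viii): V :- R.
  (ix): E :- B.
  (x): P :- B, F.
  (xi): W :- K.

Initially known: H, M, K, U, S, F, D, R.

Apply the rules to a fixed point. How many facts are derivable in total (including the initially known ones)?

16

Round 1: (i) [T :- D.]; (viii) [V :- R.]; (xi) [W :- K.]. Adds T, V, W.
Round 2: (ii) [J :- W, D.]. Adds J.
Round 3: (vi) [N :- J, D.]. Adds N.
Round 4: (vii) [B :- N, V.]. Adds B.
Round 5: (ix) [E :- B.]; (x) [P :- B, F.]. Adds E, P.
Closure: {B, D, E, F, H, J, K, M, N, P, R, S, T, U, V, W} — 16 facts.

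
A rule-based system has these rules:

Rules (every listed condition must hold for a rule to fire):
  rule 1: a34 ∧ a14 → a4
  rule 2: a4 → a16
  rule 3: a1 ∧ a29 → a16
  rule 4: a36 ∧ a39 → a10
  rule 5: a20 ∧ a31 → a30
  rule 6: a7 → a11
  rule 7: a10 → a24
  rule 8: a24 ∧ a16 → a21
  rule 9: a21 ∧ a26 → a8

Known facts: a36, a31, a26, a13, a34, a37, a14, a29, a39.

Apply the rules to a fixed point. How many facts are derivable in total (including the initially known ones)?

Round 1 fires rule 1, rule 4, giving a4, a10.
Round 2 fires rule 2, rule 7, giving a16, a24.
Round 3 fires rule 8, giving a21.
Round 4 fires rule 9, giving a8.
Closure: {a10, a13, a14, a16, a21, a24, a26, a29, a31, a34, a36, a37, a39, a4, a8} — 15 facts.

15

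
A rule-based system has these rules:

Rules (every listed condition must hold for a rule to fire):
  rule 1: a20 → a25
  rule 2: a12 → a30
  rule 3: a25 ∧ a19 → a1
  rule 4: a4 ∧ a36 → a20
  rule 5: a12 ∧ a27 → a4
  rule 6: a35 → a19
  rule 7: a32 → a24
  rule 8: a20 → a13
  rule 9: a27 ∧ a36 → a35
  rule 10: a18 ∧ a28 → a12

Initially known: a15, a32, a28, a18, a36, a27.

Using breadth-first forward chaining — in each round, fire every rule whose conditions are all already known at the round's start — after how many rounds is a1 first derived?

Round 1 fires rule 7, rule 9, rule 10, giving a24, a35, a12.
Round 2 fires rule 2, rule 5, rule 6, giving a30, a4, a19.
Round 3 fires rule 4, giving a20.
Round 4 fires rule 1, rule 8, giving a25, a13.
Round 5 fires rule 3, giving a1.
a1 first appears in round 5.

5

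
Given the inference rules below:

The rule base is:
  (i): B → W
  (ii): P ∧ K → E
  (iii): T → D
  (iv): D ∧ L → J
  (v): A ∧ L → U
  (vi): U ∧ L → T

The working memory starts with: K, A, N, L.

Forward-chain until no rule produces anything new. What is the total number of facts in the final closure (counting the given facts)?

Round 1: (v) [A ∧ L → U]. Adds U.
Round 2: (vi) [U ∧ L → T]. Adds T.
Round 3: (iii) [T → D]. Adds D.
Round 4: (iv) [D ∧ L → J]. Adds J.
Closure: {A, D, J, K, L, N, T, U} — 8 facts.

8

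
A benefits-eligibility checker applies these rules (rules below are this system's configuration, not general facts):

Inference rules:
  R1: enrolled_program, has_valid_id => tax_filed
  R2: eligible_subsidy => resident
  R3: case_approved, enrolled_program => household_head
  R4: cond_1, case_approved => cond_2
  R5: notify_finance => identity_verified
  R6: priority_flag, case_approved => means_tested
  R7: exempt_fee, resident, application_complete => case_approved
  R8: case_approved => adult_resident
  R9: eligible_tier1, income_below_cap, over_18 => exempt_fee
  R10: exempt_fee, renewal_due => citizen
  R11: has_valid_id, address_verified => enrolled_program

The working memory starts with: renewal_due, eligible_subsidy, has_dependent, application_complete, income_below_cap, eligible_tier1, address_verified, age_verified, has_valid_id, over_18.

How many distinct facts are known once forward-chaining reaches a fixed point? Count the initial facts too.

18

Round 1 fires R2, R9, R11, giving resident, exempt_fee, enrolled_program.
Round 2 fires R1, R7, R10, giving tax_filed, case_approved, citizen.
Round 3 fires R3, R8, giving household_head, adult_resident.
Closure: {address_verified, adult_resident, age_verified, application_complete, case_approved, citizen, eligible_subsidy, eligible_tier1, enrolled_program, exempt_fee, has_dependent, has_valid_id, household_head, income_below_cap, over_18, renewal_due, resident, tax_filed} — 18 facts.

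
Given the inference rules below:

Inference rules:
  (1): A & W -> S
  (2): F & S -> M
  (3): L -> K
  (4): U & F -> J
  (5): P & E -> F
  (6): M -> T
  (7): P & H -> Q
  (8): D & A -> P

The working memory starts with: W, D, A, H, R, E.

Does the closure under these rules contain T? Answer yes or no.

[1] (1) [A & W -> S]; (8) [D & A -> P]. ⇒ new: S, P.
[2] (5) [P & E -> F]; (7) [P & H -> Q]. ⇒ new: F, Q.
[3] (2) [F & S -> M]. ⇒ new: M.
[4] (6) [M -> T]. ⇒ new: T.
T appears in round 4, so it is derivable.

yes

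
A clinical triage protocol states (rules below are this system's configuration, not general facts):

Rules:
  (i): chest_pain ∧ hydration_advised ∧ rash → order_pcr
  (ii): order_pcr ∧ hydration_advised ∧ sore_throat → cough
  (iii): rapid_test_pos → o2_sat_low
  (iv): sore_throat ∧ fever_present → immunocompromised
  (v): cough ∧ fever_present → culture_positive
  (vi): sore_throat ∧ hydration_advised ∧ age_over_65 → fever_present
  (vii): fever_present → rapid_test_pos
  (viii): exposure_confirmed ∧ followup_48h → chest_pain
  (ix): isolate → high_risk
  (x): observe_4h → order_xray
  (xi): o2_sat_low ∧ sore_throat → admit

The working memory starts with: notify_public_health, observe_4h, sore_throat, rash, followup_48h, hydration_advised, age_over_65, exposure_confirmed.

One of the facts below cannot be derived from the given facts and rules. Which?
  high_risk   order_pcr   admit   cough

high_risk

Round 1: (vi) [sore_throat ∧ hydration_advised ∧ age_over_65 → fever_present]; (viii) [exposure_confirmed ∧ followup_48h → chest_pain]; (x) [observe_4h → order_xray]. Adds fever_present, chest_pain, order_xray.
Round 2: (i) [chest_pain ∧ hydration_advised ∧ rash → order_pcr]; (iv) [sore_throat ∧ fever_present → immunocompromised]; (vii) [fever_present → rapid_test_pos]. Adds order_pcr, immunocompromised, rapid_test_pos.
Round 3: (ii) [order_pcr ∧ hydration_advised ∧ sore_throat → cough]; (iii) [rapid_test_pos → o2_sat_low]. Adds cough, o2_sat_low.
Round 4: (v) [cough ∧ fever_present → culture_positive]; (xi) [o2_sat_low ∧ sore_throat → admit]. Adds culture_positive, admit.
Derived: cough (round 3), order_pcr (round 2), admit (round 4). high_risk never appears in any round.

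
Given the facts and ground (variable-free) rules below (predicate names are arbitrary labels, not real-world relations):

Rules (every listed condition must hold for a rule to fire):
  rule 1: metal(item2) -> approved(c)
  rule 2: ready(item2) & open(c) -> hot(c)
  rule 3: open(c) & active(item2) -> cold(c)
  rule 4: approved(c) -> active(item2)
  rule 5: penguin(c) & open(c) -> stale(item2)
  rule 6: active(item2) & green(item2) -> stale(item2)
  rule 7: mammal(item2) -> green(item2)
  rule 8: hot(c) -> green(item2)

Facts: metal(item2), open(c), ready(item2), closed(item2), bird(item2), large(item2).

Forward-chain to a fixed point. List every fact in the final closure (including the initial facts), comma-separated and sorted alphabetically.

Round 1 fires rule 1, rule 2, giving approved(c), hot(c).
Round 2 fires rule 4, rule 8, giving active(item2), green(item2).
Round 3 fires rule 3, rule 6, giving cold(c), stale(item2).

active(item2), approved(c), bird(item2), closed(item2), cold(c), green(item2), hot(c), large(item2), metal(item2), open(c), ready(item2), stale(item2)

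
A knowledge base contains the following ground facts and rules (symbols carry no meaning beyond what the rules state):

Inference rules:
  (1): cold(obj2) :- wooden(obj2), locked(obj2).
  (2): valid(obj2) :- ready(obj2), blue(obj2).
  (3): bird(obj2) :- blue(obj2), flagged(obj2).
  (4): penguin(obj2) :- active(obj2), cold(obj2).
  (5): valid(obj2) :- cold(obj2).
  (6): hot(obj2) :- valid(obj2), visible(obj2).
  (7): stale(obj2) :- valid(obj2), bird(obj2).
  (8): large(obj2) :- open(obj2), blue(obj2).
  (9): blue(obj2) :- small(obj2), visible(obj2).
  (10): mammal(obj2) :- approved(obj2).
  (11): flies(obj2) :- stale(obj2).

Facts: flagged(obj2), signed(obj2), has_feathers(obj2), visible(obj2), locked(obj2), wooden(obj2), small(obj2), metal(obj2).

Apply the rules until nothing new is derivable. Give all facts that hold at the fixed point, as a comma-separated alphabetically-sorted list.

bird(obj2), blue(obj2), cold(obj2), flagged(obj2), flies(obj2), has_feathers(obj2), hot(obj2), locked(obj2), metal(obj2), signed(obj2), small(obj2), stale(obj2), valid(obj2), visible(obj2), wooden(obj2)

Round 1: (1) [cold(obj2) :- wooden(obj2), locked(obj2).]; (9) [blue(obj2) :- small(obj2), visible(obj2).]. Adds cold(obj2), blue(obj2).
Round 2: (3) [bird(obj2) :- blue(obj2), flagged(obj2).]; (5) [valid(obj2) :- cold(obj2).]. Adds bird(obj2), valid(obj2).
Round 3: (6) [hot(obj2) :- valid(obj2), visible(obj2).]; (7) [stale(obj2) :- valid(obj2), bird(obj2).]. Adds hot(obj2), stale(obj2).
Round 4: (11) [flies(obj2) :- stale(obj2).]. Adds flies(obj2).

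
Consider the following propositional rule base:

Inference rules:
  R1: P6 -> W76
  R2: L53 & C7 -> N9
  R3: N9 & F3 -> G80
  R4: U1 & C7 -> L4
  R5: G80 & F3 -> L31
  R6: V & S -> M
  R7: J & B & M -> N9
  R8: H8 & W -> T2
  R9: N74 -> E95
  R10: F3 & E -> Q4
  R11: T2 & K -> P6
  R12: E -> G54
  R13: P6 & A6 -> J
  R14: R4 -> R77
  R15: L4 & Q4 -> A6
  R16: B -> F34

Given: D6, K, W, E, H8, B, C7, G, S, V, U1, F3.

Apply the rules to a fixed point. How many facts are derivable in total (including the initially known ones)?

Round 1 — R4, R6, R8, R10, R12, R16, derive L4, M, T2, Q4, G54, F34.
Round 2 — R11, R15, derive P6, A6.
Round 3 — R1, R13, derive W76, J.
Round 4 — R7, derive N9.
Round 5 — R3, derive G80.
Round 6 — R5, derive L31.
Closure: {A6, B, C7, D6, E, F3, F34, G, G54, G80, H8, J, K, L31, L4, M, N9, P6, Q4, S, T2, U1, V, W, W76} — 25 facts.

25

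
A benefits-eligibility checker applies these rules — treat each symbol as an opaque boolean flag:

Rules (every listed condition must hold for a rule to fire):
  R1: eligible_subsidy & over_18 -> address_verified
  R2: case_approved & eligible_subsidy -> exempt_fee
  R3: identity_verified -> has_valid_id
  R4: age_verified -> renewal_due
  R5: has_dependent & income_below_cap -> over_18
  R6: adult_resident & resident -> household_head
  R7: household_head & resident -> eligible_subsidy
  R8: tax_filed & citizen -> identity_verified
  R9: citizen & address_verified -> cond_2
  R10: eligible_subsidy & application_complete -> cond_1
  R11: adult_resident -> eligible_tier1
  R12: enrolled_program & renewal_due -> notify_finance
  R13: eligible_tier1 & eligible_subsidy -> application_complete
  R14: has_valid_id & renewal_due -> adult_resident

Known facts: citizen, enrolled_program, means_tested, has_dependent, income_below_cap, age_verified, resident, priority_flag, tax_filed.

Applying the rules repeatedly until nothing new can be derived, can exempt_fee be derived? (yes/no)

[1] R4 [age_verified -> renewal_due]; R5 [has_dependent & income_below_cap -> over_18]; R8 [tax_filed & citizen -> identity_verified]. ⇒ new: renewal_due, over_18, identity_verified.
[2] R3 [identity_verified -> has_valid_id]; R12 [enrolled_program & renewal_due -> notify_finance]. ⇒ new: has_valid_id, notify_finance.
[3] R14 [has_valid_id & renewal_due -> adult_resident]. ⇒ new: adult_resident.
[4] R6 [adult_resident & resident -> household_head]; R11 [adult_resident -> eligible_tier1]. ⇒ new: household_head, eligible_tier1.
[5] R7 [household_head & resident -> eligible_subsidy]. ⇒ new: eligible_subsidy.
[6] R1 [eligible_subsidy & over_18 -> address_verified]; R13 [eligible_tier1 & eligible_subsidy -> application_complete]. ⇒ new: address_verified, application_complete.
[7] R9 [citizen & address_verified -> cond_2]; R10 [eligible_subsidy & application_complete -> cond_1]. ⇒ new: cond_2, cond_1.
Fixed point reached. exempt_fee is concluded only by R2; R2 needs case_approved (never derived).

no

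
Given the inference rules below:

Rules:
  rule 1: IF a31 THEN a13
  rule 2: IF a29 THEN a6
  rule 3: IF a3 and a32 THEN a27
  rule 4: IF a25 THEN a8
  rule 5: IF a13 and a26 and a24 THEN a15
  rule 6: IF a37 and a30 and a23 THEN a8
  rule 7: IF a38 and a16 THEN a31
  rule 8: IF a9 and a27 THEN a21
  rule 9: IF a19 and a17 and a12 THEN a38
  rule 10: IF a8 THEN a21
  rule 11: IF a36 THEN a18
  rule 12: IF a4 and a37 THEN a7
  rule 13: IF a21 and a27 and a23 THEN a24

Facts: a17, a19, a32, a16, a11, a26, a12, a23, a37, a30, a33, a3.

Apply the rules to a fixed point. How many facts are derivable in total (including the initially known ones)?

Round 1 fires rule 3, rule 6, rule 9, giving a27, a8, a38.
Round 2 fires rule 7, rule 10, giving a31, a21.
Round 3 fires rule 1, rule 13, giving a13, a24.
Round 4 fires rule 5, giving a15.
Closure: {a11, a12, a13, a15, a16, a17, a19, a21, a23, a24, a26, a27, a3, a30, a31, a32, a33, a37, a38, a8} — 20 facts.

20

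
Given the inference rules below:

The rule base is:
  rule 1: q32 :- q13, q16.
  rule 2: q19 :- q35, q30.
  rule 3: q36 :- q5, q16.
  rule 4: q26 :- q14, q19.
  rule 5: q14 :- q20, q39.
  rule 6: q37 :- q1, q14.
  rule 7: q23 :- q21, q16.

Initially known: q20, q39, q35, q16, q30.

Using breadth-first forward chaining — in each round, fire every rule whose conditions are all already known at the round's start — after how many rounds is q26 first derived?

2

[1] rule 2 [q19 :- q35, q30.]; rule 5 [q14 :- q20, q39.]. ⇒ new: q19, q14.
[2] rule 4 [q26 :- q14, q19.]. ⇒ new: q26.
q26 first appears in round 2.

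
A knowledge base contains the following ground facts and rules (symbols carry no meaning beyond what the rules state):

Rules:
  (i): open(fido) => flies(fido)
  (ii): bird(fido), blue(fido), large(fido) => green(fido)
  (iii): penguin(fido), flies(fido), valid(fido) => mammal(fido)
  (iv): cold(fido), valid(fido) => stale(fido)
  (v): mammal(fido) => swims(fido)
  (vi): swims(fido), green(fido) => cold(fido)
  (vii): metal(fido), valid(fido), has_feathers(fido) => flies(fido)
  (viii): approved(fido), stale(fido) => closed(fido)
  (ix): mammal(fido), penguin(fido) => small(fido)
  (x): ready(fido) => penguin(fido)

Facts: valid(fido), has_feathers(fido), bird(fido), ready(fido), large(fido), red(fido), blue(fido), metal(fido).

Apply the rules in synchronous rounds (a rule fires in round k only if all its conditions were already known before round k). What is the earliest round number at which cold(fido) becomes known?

4

[1] (ii) [bird(fido), blue(fido), large(fido) => green(fido)]; (vii) [metal(fido), valid(fido), has_feathers(fido) => flies(fido)]; (x) [ready(fido) => penguin(fido)]. ⇒ new: green(fido), flies(fido), penguin(fido).
[2] (iii) [penguin(fido), flies(fido), valid(fido) => mammal(fido)]. ⇒ new: mammal(fido).
[3] (v) [mammal(fido) => swims(fido)]; (ix) [mammal(fido), penguin(fido) => small(fido)]. ⇒ new: swims(fido), small(fido).
[4] (vi) [swims(fido), green(fido) => cold(fido)]. ⇒ new: cold(fido).
cold(fido) first appears in round 4.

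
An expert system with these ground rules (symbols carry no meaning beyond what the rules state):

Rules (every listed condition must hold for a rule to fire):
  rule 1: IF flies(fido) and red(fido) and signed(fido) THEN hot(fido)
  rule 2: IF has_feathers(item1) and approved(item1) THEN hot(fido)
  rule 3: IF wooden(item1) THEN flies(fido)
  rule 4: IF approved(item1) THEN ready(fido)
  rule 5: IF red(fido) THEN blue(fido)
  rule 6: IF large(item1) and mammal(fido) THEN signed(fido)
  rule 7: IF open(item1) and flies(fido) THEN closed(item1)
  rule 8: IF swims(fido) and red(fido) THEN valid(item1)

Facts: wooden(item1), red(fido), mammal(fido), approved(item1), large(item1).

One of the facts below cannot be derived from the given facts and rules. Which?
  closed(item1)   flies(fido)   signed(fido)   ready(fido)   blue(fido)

closed(item1)

Round 1 fires rule 3, rule 4, rule 5, rule 6, giving flies(fido), ready(fido), blue(fido), signed(fido).
Round 2 fires rule 1, giving hot(fido).
Derived: signed(fido) (round 1), flies(fido) (round 1), blue(fido) (round 1), ready(fido) (round 1). closed(item1) never appears in any round.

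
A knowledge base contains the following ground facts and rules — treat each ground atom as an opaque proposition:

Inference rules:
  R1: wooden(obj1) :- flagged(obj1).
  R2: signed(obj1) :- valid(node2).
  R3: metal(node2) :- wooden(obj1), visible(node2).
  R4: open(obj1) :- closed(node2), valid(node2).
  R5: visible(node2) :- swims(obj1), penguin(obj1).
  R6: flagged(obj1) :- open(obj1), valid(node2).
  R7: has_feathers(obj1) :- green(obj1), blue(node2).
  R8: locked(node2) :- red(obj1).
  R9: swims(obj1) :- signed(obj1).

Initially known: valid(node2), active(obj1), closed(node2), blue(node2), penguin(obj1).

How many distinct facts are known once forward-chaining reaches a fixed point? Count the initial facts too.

12

[1] R2 [signed(obj1) :- valid(node2).]; R4 [open(obj1) :- closed(node2), valid(node2).]. ⇒ new: signed(obj1), open(obj1).
[2] R6 [flagged(obj1) :- open(obj1), valid(node2).]; R9 [swims(obj1) :- signed(obj1).]. ⇒ new: flagged(obj1), swims(obj1).
[3] R1 [wooden(obj1) :- flagged(obj1).]; R5 [visible(node2) :- swims(obj1), penguin(obj1).]. ⇒ new: wooden(obj1), visible(node2).
[4] R3 [metal(node2) :- wooden(obj1), visible(node2).]. ⇒ new: metal(node2).
Closure: {active(obj1), blue(node2), closed(node2), flagged(obj1), metal(node2), open(obj1), penguin(obj1), signed(obj1), swims(obj1), valid(node2), visible(node2), wooden(obj1)} — 12 facts.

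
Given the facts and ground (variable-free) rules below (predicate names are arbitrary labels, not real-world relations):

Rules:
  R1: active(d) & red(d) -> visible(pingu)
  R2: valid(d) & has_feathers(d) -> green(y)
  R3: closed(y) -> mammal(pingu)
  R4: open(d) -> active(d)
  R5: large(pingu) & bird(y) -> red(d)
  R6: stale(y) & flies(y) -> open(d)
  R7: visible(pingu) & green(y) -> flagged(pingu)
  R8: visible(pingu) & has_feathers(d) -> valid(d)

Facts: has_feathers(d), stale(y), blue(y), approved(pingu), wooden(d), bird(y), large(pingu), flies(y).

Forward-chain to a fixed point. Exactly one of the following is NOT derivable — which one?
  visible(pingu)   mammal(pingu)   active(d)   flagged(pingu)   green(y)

mammal(pingu)

Round 1: R5 [large(pingu) & bird(y) -> red(d)]; R6 [stale(y) & flies(y) -> open(d)]. Adds red(d), open(d).
Round 2: R4 [open(d) -> active(d)]. Adds active(d).
Round 3: R1 [active(d) & red(d) -> visible(pingu)]. Adds visible(pingu).
Round 4: R8 [visible(pingu) & has_feathers(d) -> valid(d)]. Adds valid(d).
Round 5: R2 [valid(d) & has_feathers(d) -> green(y)]. Adds green(y).
Round 6: R7 [visible(pingu) & green(y) -> flagged(pingu)]. Adds flagged(pingu).
Derived: active(d) (round 2), visible(pingu) (round 3), green(y) (round 5), flagged(pingu) (round 6). mammal(pingu) never appears in any round.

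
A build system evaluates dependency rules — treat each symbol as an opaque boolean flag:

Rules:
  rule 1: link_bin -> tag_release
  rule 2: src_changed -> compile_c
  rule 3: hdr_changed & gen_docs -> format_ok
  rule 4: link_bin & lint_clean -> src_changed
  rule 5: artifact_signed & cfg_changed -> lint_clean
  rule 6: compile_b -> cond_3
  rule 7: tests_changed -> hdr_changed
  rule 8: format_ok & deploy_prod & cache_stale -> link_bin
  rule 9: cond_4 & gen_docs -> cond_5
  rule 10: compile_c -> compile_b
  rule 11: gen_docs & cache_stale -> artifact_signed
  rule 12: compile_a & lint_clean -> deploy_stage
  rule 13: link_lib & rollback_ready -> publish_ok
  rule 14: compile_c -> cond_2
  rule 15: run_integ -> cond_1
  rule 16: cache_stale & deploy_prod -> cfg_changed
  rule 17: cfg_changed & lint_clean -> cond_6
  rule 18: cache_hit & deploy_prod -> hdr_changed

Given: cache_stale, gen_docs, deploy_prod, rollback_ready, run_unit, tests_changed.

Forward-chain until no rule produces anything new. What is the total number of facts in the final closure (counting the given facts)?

[1] rule 7 [tests_changed -> hdr_changed]; rule 11 [gen_docs & cache_stale -> artifact_signed]; rule 16 [cache_stale & deploy_prod -> cfg_changed]. ⇒ new: hdr_changed, artifact_signed, cfg_changed.
[2] rule 3 [hdr_changed & gen_docs -> format_ok]; rule 5 [artifact_signed & cfg_changed -> lint_clean]. ⇒ new: format_ok, lint_clean.
[3] rule 8 [format_ok & deploy_prod & cache_stale -> link_bin]; rule 17 [cfg_changed & lint_clean -> cond_6]. ⇒ new: link_bin, cond_6.
[4] rule 1 [link_bin -> tag_release]; rule 4 [link_bin & lint_clean -> src_changed]. ⇒ new: tag_release, src_changed.
[5] rule 2 [src_changed -> compile_c]. ⇒ new: compile_c.
[6] rule 10 [compile_c -> compile_b]; rule 14 [compile_c -> cond_2]. ⇒ new: compile_b, cond_2.
[7] rule 6 [compile_b -> cond_3]. ⇒ new: cond_3.
Closure: {artifact_signed, cache_stale, cfg_changed, compile_b, compile_c, cond_2, cond_3, cond_6, deploy_prod, format_ok, gen_docs, hdr_changed, link_bin, lint_clean, rollback_ready, run_unit, src_changed, tag_release, tests_changed} — 19 facts.

19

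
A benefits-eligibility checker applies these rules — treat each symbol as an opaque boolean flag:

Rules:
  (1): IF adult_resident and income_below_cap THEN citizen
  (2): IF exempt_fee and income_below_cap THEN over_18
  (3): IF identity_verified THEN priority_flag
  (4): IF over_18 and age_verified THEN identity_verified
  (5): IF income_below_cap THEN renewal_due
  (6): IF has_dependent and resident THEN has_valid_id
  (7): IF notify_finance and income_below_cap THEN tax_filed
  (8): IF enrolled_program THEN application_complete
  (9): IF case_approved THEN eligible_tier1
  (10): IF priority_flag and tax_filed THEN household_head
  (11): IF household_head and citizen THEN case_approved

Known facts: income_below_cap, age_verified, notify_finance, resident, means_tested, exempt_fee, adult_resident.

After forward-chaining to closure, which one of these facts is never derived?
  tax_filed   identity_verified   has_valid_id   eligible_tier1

has_valid_id

Round 1: (1) [IF adult_resident and income_below_cap THEN citizen]; (2) [IF exempt_fee and income_below_cap THEN over_18]; (5) [IF income_below_cap THEN renewal_due]; (7) [IF notify_finance and income_below_cap THEN tax_filed]. New: citizen, over_18, renewal_due, tax_filed.
Round 2: (4) [IF over_18 and age_verified THEN identity_verified]. New: identity_verified.
Round 3: (3) [IF identity_verified THEN priority_flag]. New: priority_flag.
Round 4: (10) [IF priority_flag and tax_filed THEN household_head]. New: household_head.
Round 5: (11) [IF household_head and citizen THEN case_approved]. New: case_approved.
Round 6: (9) [IF case_approved THEN eligible_tier1]. New: eligible_tier1.
Derived: identity_verified (round 2), tax_filed (round 1), eligible_tier1 (round 6). has_valid_id never appears in any round.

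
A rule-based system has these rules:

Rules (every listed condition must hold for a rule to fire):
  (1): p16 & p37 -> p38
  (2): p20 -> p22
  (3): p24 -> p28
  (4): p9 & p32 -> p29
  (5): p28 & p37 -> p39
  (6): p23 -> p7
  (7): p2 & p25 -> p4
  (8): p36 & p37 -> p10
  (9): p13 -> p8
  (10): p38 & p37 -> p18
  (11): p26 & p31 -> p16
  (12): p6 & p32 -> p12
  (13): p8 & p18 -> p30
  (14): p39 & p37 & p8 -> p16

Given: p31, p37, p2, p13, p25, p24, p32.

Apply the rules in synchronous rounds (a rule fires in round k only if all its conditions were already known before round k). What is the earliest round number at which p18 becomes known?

[1] (3) [p24 -> p28]; (7) [p2 & p25 -> p4]; (9) [p13 -> p8]. ⇒ new: p28, p4, p8.
[2] (5) [p28 & p37 -> p39]. ⇒ new: p39.
[3] (14) [p39 & p37 & p8 -> p16]. ⇒ new: p16.
[4] (1) [p16 & p37 -> p38]. ⇒ new: p38.
[5] (10) [p38 & p37 -> p18]. ⇒ new: p18.
p18 first appears in round 5.

5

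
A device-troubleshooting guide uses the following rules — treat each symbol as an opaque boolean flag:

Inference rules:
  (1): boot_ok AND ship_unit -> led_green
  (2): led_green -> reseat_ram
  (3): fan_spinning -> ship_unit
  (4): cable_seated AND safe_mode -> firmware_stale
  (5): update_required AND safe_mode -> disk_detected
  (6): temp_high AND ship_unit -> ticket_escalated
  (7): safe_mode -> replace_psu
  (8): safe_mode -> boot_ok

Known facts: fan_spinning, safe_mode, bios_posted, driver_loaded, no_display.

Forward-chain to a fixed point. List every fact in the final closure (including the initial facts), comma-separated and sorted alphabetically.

[1] (3) [fan_spinning -> ship_unit]; (7) [safe_mode -> replace_psu]; (8) [safe_mode -> boot_ok]. ⇒ new: ship_unit, replace_psu, boot_ok.
[2] (1) [boot_ok AND ship_unit -> led_green]. ⇒ new: led_green.
[3] (2) [led_green -> reseat_ram]. ⇒ new: reseat_ram.

bios_posted, boot_ok, driver_loaded, fan_spinning, led_green, no_display, replace_psu, reseat_ram, safe_mode, ship_unit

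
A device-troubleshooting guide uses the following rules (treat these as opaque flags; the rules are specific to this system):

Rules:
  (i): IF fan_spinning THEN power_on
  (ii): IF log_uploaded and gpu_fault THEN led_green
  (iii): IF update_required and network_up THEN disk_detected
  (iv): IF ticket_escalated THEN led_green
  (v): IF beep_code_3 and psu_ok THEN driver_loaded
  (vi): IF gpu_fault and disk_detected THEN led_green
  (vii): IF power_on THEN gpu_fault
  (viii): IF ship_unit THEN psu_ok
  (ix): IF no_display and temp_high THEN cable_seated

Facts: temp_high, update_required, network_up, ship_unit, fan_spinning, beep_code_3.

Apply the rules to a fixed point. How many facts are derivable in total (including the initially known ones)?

Round 1: (i) [IF fan_spinning THEN power_on]; (iii) [IF update_required and network_up THEN disk_detected]; (viii) [IF ship_unit THEN psu_ok]. Adds power_on, disk_detected, psu_ok.
Round 2: (v) [IF beep_code_3 and psu_ok THEN driver_loaded]; (vii) [IF power_on THEN gpu_fault]. Adds driver_loaded, gpu_fault.
Round 3: (vi) [IF gpu_fault and disk_detected THEN led_green]. Adds led_green.
Closure: {beep_code_3, disk_detected, driver_loaded, fan_spinning, gpu_fault, led_green, network_up, power_on, psu_ok, ship_unit, temp_high, update_required} — 12 facts.

12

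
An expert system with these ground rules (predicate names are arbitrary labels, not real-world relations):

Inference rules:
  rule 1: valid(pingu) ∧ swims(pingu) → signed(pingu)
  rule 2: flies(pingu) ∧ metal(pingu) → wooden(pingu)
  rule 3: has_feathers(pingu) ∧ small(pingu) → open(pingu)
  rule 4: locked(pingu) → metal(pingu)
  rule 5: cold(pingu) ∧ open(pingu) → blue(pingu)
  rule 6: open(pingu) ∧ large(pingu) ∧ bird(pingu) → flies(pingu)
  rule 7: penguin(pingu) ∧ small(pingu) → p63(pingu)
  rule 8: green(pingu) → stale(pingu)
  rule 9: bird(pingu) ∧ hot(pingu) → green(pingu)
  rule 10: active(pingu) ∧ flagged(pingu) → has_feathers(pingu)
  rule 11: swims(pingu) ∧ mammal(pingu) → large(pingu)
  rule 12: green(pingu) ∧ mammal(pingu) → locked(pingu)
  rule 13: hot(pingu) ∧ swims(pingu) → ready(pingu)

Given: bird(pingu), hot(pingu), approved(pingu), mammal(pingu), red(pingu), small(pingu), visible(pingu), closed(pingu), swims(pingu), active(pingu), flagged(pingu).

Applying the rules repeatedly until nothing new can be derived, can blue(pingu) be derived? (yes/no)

Round 1 fires rule 9, rule 10, rule 11, rule 13, giving green(pingu), has_feathers(pingu), large(pingu), ready(pingu).
Round 2 fires rule 3, rule 8, rule 12, giving open(pingu), stale(pingu), locked(pingu).
Round 3 fires rule 4, rule 6, giving metal(pingu), flies(pingu).
Round 4 fires rule 2, giving wooden(pingu).
Fixed point reached. blue(pingu) is concluded only by rule 5; rule 5 needs cold(pingu) (never derived).

no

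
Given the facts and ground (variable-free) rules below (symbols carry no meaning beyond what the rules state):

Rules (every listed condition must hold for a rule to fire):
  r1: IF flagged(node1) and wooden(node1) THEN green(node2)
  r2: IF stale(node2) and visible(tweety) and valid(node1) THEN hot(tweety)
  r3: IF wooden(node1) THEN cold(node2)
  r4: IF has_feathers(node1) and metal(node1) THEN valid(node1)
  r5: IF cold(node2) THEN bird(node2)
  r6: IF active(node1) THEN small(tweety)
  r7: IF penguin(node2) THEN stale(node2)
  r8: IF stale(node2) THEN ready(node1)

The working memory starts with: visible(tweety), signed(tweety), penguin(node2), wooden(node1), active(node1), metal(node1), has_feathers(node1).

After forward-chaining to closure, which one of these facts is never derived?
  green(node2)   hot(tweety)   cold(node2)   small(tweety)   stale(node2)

Round 1: r3 [IF wooden(node1) THEN cold(node2)]; r4 [IF has_feathers(node1) and metal(node1) THEN valid(node1)]; r6 [IF active(node1) THEN small(tweety)]; r7 [IF penguin(node2) THEN stale(node2)]. Adds cold(node2), valid(node1), small(tweety), stale(node2).
Round 2: r2 [IF stale(node2) and visible(tweety) and valid(node1) THEN hot(tweety)]; r5 [IF cold(node2) THEN bird(node2)]; r8 [IF stale(node2) THEN ready(node1)]. Adds hot(tweety), bird(node2), ready(node1).
Derived: cold(node2) (round 1), stale(node2) (round 1), small(tweety) (round 1), hot(tweety) (round 2). green(node2) never appears in any round.

green(node2)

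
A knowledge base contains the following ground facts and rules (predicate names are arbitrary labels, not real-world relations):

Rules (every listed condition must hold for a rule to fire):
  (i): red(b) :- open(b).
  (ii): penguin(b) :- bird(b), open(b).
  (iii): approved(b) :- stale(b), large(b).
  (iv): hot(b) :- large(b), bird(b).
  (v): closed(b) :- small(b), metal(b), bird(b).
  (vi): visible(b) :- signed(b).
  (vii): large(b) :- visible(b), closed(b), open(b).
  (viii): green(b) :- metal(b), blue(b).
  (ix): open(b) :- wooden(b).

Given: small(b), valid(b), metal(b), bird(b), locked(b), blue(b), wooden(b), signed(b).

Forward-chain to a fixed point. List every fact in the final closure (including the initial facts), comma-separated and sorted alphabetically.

bird(b), blue(b), closed(b), green(b), hot(b), large(b), locked(b), metal(b), open(b), penguin(b), red(b), signed(b), small(b), valid(b), visible(b), wooden(b)

[1] (v) [closed(b) :- small(b), metal(b), bird(b).]; (vi) [visible(b) :- signed(b).]; (viii) [green(b) :- metal(b), blue(b).]; (ix) [open(b) :- wooden(b).]. ⇒ new: closed(b), visible(b), green(b), open(b).
[2] (i) [red(b) :- open(b).]; (ii) [penguin(b) :- bird(b), open(b).]; (vii) [large(b) :- visible(b), closed(b), open(b).]. ⇒ new: red(b), penguin(b), large(b).
[3] (iv) [hot(b) :- large(b), bird(b).]. ⇒ new: hot(b).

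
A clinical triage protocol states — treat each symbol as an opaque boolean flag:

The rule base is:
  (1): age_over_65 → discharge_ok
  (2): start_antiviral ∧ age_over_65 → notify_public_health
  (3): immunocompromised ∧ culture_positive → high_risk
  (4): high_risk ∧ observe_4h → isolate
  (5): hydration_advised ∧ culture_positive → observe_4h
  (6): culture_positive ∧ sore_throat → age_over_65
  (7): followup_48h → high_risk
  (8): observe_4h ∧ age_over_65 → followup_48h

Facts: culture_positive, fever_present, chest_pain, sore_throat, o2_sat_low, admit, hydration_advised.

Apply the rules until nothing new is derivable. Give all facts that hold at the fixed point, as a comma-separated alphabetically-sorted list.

Round 1: (5) [hydration_advised ∧ culture_positive → observe_4h]; (6) [culture_positive ∧ sore_throat → age_over_65]. New: observe_4h, age_over_65.
Round 2: (1) [age_over_65 → discharge_ok]; (8) [observe_4h ∧ age_over_65 → followup_48h]. New: discharge_ok, followup_48h.
Round 3: (7) [followup_48h → high_risk]. New: high_risk.
Round 4: (4) [high_risk ∧ observe_4h → isolate]. New: isolate.

admit, age_over_65, chest_pain, culture_positive, discharge_ok, fever_present, followup_48h, high_risk, hydration_advised, isolate, o2_sat_low, observe_4h, sore_throat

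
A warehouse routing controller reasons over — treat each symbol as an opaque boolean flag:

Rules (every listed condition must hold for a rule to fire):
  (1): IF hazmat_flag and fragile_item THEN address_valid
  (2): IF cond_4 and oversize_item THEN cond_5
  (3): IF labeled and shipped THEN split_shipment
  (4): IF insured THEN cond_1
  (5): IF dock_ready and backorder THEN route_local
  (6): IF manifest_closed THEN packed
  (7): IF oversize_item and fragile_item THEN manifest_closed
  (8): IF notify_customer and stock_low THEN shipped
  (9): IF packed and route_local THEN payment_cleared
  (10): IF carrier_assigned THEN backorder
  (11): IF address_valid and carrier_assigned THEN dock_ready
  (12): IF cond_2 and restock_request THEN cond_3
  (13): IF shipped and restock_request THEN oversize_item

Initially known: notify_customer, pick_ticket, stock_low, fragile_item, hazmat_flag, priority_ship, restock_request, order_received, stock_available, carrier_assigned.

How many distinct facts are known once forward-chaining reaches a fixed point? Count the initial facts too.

Round 1 — (1), (8), (10), derive address_valid, shipped, backorder.
Round 2 — (11), (13), derive dock_ready, oversize_item.
Round 3 — (5), (7), derive route_local, manifest_closed.
Round 4 — (6), derive packed.
Round 5 — (9), derive payment_cleared.
Closure: {address_valid, backorder, carrier_assigned, dock_ready, fragile_item, hazmat_flag, manifest_closed, notify_customer, order_received, oversize_item, packed, payment_cleared, pick_ticket, priority_ship, restock_request, route_local, shipped, stock_available, stock_low} — 19 facts.

19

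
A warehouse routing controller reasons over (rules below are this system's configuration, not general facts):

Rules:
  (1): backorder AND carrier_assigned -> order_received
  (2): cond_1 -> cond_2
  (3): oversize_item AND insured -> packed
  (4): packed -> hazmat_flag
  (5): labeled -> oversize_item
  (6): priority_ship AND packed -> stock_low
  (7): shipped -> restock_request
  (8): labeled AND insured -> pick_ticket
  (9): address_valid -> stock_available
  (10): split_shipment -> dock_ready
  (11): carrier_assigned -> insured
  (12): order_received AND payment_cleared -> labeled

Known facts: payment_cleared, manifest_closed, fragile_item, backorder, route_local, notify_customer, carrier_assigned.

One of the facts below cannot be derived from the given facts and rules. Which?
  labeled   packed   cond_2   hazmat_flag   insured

[1] (1) [backorder AND carrier_assigned -> order_received]; (11) [carrier_assigned -> insured]. ⇒ new: order_received, insured.
[2] (12) [order_received AND payment_cleared -> labeled]. ⇒ new: labeled.
[3] (5) [labeled -> oversize_item]; (8) [labeled AND insured -> pick_ticket]. ⇒ new: oversize_item, pick_ticket.
[4] (3) [oversize_item AND insured -> packed]. ⇒ new: packed.
[5] (4) [packed -> hazmat_flag]. ⇒ new: hazmat_flag.
Derived: insured (round 1), hazmat_flag (round 5), packed (round 4), labeled (round 2). cond_2 never appears in any round.

cond_2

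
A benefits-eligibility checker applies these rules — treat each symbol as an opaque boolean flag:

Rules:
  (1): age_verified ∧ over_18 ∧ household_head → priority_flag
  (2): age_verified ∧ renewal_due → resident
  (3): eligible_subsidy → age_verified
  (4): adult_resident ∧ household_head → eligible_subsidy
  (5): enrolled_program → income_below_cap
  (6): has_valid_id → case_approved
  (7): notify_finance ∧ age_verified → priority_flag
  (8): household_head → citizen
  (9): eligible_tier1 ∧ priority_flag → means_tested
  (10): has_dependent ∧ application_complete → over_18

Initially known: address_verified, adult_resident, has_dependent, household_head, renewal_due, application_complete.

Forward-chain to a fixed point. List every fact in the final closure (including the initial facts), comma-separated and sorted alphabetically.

Round 1: (4) [adult_resident ∧ household_head → eligible_subsidy]; (8) [household_head → citizen]; (10) [has_dependent ∧ application_complete → over_18]. New: eligible_subsidy, citizen, over_18.
Round 2: (3) [eligible_subsidy → age_verified]. New: age_verified.
Round 3: (1) [age_verified ∧ over_18 ∧ household_head → priority_flag]; (2) [age_verified ∧ renewal_due → resident]. New: priority_flag, resident.

address_verified, adult_resident, age_verified, application_complete, citizen, eligible_subsidy, has_dependent, household_head, over_18, priority_flag, renewal_due, resident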